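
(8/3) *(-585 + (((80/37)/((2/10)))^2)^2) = 196028926520/5622483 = 34865.19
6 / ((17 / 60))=360 / 17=21.18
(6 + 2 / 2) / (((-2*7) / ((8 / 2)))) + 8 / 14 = -10 / 7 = -1.43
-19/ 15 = -1.27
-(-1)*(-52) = -52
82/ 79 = 1.04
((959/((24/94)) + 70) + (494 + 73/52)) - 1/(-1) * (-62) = 166120/39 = 4259.49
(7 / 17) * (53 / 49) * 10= 530 / 119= 4.45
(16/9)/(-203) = -16/1827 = -0.01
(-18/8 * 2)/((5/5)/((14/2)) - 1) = 21/4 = 5.25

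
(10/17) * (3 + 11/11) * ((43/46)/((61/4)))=3440/23851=0.14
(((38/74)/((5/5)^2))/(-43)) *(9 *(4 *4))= -1.72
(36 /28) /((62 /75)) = 675 /434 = 1.56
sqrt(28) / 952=sqrt(7) / 476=0.01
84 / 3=28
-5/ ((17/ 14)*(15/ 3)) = -14/ 17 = -0.82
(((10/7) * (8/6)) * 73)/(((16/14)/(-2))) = -730/3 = -243.33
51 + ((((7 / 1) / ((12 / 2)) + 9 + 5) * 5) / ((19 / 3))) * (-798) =-9504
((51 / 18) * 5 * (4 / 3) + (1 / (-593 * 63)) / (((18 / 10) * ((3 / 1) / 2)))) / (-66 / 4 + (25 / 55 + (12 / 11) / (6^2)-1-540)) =-419167760 / 12360860253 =-0.03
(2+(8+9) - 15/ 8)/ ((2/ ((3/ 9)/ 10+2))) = 17.41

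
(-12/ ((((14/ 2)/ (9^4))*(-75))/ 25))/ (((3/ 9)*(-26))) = -39366/ 91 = -432.59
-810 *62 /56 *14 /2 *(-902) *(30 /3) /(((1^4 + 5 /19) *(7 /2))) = 179306325 /14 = 12807594.64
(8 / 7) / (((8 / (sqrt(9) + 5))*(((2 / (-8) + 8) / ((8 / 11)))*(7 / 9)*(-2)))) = -1152 / 16709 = -0.07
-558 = -558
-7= -7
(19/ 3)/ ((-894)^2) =19/ 2397708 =0.00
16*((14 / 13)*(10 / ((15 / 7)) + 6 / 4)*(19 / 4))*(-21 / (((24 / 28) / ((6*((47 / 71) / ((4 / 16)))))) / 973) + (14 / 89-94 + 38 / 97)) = -351582230792968 / 1838829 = -191198980.87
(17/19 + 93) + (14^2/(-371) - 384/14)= 464796/7049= 65.94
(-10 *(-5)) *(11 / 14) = 275 / 7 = 39.29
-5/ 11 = -0.45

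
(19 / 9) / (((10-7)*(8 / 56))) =133 / 27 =4.93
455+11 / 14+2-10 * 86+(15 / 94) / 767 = -101495907 / 252343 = -402.21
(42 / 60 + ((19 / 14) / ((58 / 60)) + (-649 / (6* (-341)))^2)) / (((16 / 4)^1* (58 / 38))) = 1470846487 / 4073333040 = 0.36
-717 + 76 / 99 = -70907 / 99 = -716.23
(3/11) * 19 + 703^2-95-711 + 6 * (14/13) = 70558294/143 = 493414.64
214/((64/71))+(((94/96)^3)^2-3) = 235.29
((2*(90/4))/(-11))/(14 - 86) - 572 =-50331/88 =-571.94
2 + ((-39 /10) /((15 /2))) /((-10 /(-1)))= 487 /250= 1.95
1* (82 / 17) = 82 / 17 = 4.82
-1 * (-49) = 49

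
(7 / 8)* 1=7 / 8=0.88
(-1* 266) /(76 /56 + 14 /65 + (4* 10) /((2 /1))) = -242060 /19631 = -12.33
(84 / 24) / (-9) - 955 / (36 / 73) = -23243 / 12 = -1936.92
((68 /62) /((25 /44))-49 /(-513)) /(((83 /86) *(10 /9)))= 34633189 /18332625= 1.89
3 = 3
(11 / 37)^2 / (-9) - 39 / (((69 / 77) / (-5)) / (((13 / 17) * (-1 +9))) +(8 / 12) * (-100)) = 56750548481 / 98709925599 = 0.57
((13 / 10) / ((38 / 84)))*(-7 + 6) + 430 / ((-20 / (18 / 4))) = -37857 / 380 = -99.62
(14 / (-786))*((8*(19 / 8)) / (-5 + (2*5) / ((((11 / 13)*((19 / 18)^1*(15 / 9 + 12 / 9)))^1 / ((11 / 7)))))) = -17689 / 45195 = -0.39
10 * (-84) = -840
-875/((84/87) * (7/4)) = -3625/7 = -517.86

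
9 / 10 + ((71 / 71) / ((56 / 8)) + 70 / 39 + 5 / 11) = 98867 / 30030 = 3.29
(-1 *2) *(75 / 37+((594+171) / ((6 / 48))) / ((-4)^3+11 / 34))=188.17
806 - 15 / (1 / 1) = 791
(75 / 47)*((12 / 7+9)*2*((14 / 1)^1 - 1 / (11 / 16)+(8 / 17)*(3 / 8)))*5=133818750 / 61523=2175.10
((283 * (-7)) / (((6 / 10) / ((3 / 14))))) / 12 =-1415 / 24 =-58.96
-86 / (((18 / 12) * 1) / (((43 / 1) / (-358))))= 3698 / 537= 6.89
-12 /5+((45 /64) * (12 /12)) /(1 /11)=1707 /320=5.33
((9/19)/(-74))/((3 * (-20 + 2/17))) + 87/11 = 41345397/5227508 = 7.91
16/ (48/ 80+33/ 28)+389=398.00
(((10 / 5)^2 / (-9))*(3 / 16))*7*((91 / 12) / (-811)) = 637 / 116784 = 0.01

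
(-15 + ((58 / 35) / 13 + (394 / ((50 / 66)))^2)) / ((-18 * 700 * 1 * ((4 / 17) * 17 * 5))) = -1.07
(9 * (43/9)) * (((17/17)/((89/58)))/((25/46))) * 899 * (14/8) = 180489533/2225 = 81118.89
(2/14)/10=1/70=0.01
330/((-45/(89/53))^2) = 174262/379215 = 0.46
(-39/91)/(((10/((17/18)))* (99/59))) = -1003/41580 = -0.02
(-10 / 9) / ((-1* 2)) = 5 / 9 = 0.56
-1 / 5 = -0.20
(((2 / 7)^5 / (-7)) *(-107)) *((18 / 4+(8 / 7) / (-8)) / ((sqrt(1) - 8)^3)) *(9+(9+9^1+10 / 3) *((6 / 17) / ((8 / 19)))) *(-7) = 0.07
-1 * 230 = -230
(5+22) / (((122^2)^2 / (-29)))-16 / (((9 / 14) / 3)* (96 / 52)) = -80638185031 / 1993801104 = -40.44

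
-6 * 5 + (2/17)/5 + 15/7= -16561/595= -27.83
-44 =-44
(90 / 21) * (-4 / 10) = -12 / 7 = -1.71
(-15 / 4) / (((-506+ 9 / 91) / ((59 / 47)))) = 80535 / 8654956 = 0.01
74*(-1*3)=-222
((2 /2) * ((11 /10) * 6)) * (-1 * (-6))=198 /5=39.60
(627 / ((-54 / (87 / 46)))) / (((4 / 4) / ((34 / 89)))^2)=-1751629 / 546549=-3.20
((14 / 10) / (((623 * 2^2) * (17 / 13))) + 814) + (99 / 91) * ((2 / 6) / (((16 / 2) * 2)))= 8966171337 / 11014640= 814.02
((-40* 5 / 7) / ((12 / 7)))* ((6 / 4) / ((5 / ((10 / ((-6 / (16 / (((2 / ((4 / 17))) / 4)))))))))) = 3200 / 51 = 62.75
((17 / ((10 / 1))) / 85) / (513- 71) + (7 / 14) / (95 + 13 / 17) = 94739 / 17989400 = 0.01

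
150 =150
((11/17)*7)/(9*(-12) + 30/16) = -616/14433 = -0.04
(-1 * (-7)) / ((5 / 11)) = 77 / 5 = 15.40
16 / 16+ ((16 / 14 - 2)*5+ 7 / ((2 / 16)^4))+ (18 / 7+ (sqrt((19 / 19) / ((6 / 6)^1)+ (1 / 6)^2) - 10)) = sqrt(37) / 6+ 200629 / 7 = 28662.30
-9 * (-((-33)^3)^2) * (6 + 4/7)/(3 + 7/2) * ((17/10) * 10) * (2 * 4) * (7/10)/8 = 9089351565822/65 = 139836177935.72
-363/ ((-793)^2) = -363/ 628849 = -0.00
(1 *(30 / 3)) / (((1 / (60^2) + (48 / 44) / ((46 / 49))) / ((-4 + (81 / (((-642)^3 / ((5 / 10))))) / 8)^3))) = -70232306601655712334112327492875 / 127552085072690140236943917056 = -550.62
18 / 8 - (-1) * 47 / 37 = 521 / 148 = 3.52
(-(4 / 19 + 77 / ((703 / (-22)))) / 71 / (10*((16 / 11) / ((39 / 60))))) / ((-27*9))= -110539 / 19406174400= -0.00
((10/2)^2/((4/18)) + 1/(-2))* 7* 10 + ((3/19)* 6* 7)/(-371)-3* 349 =6840533/1007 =6792.98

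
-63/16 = -3.94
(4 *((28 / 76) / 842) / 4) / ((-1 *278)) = -7 / 4447444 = -0.00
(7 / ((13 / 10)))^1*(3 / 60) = 7 / 26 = 0.27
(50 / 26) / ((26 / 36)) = 450 / 169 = 2.66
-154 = -154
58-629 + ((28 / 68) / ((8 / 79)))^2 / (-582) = -6146933521 / 10764672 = -571.03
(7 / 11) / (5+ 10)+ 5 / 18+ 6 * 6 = 35957 / 990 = 36.32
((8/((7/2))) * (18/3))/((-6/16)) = -36.57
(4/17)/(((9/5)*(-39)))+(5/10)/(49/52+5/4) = 25477/113373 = 0.22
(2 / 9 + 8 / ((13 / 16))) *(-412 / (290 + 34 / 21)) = -849338 / 59709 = -14.22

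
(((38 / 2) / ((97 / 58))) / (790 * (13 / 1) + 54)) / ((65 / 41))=0.00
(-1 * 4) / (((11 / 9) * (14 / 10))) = -180 / 77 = -2.34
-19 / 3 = -6.33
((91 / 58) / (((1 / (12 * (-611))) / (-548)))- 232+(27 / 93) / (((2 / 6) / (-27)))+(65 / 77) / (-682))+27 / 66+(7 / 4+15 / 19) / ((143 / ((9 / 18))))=6303747.94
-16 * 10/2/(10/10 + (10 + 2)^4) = -80/20737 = -0.00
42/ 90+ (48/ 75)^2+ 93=176018/ 1875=93.88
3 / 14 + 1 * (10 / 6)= 79 / 42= 1.88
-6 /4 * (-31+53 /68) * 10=30825 /68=453.31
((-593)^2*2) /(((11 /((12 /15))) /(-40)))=-22505536 /11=-2045957.82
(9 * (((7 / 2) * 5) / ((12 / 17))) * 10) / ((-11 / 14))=-62475 / 22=-2839.77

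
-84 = -84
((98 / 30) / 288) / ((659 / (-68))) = -0.00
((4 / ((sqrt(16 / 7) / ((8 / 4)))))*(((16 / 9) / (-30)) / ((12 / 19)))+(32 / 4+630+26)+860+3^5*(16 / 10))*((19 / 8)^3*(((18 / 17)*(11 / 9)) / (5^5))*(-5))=-180398559 / 3400000+1433531*sqrt(7) / 275400000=-53.04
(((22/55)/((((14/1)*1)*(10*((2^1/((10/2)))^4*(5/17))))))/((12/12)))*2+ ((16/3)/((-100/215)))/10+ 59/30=4421/2800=1.58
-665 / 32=-20.78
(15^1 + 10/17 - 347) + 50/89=-330.85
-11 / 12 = -0.92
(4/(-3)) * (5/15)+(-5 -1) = -58/9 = -6.44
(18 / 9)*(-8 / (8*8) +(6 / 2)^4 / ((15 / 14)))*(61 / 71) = 184159 / 1420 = 129.69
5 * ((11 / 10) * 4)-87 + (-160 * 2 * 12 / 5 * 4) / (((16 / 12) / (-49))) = 112831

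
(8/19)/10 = 4/95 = 0.04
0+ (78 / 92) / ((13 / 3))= 9 / 46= 0.20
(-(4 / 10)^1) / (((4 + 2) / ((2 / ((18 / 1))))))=-1 / 135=-0.01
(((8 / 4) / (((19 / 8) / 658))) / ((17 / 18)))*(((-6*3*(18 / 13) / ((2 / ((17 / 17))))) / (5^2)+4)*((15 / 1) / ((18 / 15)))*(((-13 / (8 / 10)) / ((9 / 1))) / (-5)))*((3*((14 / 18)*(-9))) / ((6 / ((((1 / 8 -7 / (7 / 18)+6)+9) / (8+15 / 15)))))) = 10367.86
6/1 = 6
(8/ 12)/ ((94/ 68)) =68/ 141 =0.48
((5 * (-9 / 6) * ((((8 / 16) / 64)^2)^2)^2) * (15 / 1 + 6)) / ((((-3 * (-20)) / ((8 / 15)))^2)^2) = -7 / 512988145055170560000000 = -0.00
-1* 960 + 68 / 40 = -958.30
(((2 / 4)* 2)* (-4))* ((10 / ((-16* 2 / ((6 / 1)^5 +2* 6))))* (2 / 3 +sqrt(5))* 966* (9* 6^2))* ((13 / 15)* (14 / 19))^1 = 24646029408 / 19 +36969044112* sqrt(5) / 19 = 5647964479.24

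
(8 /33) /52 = 0.00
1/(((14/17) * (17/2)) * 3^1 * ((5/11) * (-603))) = -11/63315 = -0.00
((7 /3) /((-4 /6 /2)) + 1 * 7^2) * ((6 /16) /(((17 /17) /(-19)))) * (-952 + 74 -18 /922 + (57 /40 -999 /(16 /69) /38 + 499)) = 146922.14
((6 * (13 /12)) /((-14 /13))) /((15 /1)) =-169 /420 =-0.40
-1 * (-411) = 411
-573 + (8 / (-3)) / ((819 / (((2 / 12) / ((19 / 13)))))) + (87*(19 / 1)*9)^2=2384329441784 / 10773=221324556.00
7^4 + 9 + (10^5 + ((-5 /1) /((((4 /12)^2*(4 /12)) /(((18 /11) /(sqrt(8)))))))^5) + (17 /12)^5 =25484304977 /248832 - 2647776904509375*sqrt(2) /1288408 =-2906214533.97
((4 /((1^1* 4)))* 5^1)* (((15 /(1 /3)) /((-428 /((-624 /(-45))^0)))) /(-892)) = 225 /381776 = 0.00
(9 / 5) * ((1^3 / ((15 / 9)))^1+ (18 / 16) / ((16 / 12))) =2079 / 800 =2.60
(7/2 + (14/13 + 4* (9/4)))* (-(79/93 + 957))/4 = -3930655/1209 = -3251.16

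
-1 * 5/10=-1/2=-0.50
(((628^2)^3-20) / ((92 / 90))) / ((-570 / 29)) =-70220436174743583 / 23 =-3053062442380155.78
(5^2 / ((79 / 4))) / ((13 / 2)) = 200 / 1027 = 0.19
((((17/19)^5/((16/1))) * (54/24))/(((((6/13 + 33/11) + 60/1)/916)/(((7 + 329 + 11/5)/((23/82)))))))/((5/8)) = 46272030721683/20607008125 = 2245.45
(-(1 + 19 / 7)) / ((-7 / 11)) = 286 / 49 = 5.84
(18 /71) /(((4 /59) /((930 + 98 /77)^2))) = 27861446808 /8591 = 3243097.06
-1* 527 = -527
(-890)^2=792100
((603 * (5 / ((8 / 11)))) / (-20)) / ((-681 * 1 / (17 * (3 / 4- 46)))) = -6803247 / 29056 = -234.14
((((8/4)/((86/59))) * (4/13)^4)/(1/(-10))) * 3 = -453120/1228123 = -0.37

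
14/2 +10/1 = 17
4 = 4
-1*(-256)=256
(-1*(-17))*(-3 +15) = 204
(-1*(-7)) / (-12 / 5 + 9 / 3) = 35 / 3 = 11.67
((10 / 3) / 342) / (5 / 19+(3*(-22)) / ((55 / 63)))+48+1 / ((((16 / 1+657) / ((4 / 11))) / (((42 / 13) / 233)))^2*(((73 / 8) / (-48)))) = 48.00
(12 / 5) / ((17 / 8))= 96 / 85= 1.13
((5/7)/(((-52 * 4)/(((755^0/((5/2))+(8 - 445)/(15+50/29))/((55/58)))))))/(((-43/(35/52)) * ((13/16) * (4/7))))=-2533237/806404456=-0.00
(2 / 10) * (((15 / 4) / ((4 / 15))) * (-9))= -405 / 16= -25.31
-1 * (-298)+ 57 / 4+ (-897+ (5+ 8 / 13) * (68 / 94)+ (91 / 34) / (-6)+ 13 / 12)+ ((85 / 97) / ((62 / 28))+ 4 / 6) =-217007365715 / 374804508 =-578.99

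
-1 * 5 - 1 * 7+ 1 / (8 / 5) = -91 / 8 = -11.38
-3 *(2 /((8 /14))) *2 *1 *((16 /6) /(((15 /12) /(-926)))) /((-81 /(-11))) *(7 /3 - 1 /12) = 570416 /45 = 12675.91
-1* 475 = -475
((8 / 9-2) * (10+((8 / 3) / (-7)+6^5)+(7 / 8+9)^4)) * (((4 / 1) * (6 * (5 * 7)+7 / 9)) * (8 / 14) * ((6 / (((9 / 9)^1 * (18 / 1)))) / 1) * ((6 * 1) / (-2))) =2015751534695 / 217728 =9258118.09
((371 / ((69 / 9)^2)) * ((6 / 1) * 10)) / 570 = 6678 / 10051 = 0.66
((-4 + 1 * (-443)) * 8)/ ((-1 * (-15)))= -1192/ 5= -238.40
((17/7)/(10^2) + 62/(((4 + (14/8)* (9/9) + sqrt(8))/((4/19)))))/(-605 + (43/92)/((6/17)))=-2221899774/444302556425 + 4380672* sqrt(2)/2538871751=-0.00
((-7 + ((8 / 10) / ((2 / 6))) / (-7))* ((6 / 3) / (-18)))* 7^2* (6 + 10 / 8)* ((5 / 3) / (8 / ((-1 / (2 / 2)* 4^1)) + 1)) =-52171 / 108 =-483.06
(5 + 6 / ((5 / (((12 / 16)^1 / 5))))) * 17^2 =74851 / 50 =1497.02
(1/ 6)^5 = 1/ 7776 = 0.00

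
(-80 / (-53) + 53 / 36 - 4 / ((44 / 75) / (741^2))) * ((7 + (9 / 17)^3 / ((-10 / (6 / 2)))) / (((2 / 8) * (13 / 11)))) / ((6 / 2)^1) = -26850347714481683 / 913965390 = -29377860.48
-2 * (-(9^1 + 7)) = 32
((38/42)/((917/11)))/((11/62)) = 1178/19257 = 0.06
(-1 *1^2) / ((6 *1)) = -1 / 6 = -0.17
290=290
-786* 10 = -7860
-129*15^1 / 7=-1935 / 7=-276.43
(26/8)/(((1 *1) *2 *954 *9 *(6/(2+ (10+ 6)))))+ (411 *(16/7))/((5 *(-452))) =-37589609/90553680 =-0.42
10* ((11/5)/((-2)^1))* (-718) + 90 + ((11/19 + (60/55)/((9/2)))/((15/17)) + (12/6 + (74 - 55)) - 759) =13639001/1881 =7250.93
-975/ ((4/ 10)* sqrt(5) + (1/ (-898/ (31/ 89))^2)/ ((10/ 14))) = 209473328839456500/ 816009789475562248591 -397804772369358656796000* sqrt(5)/ 816009789475562248591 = -1090.08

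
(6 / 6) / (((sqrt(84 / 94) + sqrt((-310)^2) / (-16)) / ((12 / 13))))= -0.05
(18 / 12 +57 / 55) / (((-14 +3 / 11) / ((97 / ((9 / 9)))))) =-27063 / 1510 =-17.92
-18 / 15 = -6 / 5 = -1.20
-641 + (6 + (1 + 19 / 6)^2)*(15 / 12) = -88099 / 144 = -611.80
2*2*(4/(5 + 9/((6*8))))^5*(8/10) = 17179869184/19695203215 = 0.87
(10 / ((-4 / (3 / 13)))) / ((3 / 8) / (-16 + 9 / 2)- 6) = 46 / 481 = 0.10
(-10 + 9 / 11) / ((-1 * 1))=101 / 11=9.18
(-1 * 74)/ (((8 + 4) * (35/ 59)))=-2183/ 210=-10.40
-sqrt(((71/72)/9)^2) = -71/648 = -0.11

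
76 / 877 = 0.09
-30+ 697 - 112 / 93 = 61919 / 93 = 665.80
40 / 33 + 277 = 9181 / 33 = 278.21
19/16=1.19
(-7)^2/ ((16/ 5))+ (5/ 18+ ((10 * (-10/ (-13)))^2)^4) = 1440001831315468645/ 117465223824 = 12258962.99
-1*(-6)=6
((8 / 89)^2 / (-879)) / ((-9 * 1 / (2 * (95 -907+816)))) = 512 / 62663031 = 0.00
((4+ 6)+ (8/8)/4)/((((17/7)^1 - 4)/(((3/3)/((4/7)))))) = -2009/176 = -11.41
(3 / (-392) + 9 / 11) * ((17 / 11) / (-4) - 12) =-1904775 / 189728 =-10.04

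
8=8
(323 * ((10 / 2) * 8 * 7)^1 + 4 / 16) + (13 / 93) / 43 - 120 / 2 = 1445722531 / 15996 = 90380.25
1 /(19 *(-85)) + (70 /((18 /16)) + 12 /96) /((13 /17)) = 123244559 /1511640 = 81.53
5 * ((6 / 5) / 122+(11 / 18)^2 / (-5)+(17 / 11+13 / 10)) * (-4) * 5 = -15112835 / 54351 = -278.06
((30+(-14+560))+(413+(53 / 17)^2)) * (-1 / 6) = -48105 / 289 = -166.45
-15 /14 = -1.07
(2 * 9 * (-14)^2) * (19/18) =3724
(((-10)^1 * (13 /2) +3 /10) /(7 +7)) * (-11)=7117 /140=50.84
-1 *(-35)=35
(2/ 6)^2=0.11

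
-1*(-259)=259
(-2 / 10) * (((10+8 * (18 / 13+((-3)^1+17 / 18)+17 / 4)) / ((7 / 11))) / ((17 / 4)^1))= -39776 / 13923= -2.86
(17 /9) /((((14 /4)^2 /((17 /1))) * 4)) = 289 /441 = 0.66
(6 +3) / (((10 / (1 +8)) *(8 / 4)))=81 / 20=4.05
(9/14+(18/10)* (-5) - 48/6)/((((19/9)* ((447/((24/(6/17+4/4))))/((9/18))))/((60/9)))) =-467160/455791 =-1.02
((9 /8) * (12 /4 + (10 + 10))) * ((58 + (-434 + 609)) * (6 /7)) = 144693 /28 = 5167.61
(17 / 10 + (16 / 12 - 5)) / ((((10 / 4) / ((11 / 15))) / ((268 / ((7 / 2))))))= -347864 / 7875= -44.17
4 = 4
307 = 307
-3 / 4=-0.75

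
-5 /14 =-0.36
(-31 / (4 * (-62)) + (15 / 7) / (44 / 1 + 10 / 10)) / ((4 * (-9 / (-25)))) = 725 / 6048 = 0.12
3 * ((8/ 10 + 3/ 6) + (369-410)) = -1191/ 10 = -119.10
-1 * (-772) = 772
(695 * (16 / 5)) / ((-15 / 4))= -8896 / 15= -593.07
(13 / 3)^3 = 2197 / 27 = 81.37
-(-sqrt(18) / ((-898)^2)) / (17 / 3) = 9*sqrt(2) / 13708868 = 0.00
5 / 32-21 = -667 / 32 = -20.84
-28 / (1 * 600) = -7 / 150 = -0.05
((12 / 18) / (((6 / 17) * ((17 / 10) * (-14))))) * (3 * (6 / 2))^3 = -405 / 7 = -57.86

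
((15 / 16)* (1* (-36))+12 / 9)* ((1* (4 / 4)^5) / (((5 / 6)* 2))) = -389 / 20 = -19.45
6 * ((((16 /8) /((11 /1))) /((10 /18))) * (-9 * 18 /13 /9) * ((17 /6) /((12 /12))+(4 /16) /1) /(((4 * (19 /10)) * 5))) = -2997 /13585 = -0.22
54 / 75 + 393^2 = 3861243 / 25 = 154449.72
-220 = -220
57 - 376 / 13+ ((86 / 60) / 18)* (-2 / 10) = 984941 / 35100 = 28.06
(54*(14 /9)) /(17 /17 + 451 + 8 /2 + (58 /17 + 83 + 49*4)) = 1428 /12553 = 0.11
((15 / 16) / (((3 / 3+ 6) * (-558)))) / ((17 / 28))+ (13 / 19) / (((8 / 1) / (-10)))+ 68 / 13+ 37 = 129258163 / 3124056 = 41.38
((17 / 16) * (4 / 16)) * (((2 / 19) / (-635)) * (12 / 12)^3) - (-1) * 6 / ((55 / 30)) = 13898693 / 4246880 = 3.27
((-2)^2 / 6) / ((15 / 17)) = 34 / 45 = 0.76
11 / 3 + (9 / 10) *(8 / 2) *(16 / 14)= 817 / 105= 7.78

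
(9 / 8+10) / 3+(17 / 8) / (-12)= 113 / 32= 3.53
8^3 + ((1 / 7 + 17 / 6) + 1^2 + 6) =21923 / 42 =521.98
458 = 458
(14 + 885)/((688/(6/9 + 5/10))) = 6293/4128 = 1.52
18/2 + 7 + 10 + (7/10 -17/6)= 358/15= 23.87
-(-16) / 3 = 16 / 3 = 5.33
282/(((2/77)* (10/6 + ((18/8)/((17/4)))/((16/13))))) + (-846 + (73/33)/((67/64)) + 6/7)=114791176132/26481147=4334.83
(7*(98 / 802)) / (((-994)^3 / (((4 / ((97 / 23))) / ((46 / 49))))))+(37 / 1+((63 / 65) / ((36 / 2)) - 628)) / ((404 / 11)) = -11764544069959221 / 731165802050840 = -16.09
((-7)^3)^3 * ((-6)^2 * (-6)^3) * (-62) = -19454958177984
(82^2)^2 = 45212176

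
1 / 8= 0.12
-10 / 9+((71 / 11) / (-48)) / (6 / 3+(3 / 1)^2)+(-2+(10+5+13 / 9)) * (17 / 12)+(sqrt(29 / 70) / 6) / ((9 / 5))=19.40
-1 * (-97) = 97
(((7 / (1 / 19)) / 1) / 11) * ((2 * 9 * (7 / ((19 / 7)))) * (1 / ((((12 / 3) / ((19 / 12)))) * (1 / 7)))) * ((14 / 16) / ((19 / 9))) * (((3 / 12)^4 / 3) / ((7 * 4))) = 21609 / 720896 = 0.03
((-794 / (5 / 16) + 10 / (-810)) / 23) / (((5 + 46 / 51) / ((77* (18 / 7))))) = -384856846 / 103845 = -3706.07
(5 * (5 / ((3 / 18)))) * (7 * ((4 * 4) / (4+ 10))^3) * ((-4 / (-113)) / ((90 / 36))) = 122880 / 5537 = 22.19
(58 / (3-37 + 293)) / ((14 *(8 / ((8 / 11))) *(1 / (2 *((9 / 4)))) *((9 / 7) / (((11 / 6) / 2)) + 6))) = 87 / 98420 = 0.00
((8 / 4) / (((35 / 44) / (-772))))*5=-67936 / 7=-9705.14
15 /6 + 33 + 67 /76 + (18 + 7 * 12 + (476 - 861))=-18743 /76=-246.62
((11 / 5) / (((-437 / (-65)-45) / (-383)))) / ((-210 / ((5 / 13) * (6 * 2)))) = -4213 / 8708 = -0.48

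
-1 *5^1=-5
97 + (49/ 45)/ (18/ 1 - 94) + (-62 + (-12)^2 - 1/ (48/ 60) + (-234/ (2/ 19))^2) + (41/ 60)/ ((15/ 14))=42253308043/ 8550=4941907.37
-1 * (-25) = 25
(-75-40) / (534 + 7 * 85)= -115 / 1129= -0.10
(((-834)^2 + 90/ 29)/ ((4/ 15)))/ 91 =21612015/ 754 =28663.15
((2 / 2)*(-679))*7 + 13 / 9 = -42764 / 9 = -4751.56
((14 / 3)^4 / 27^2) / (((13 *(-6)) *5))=-19208 / 11514555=-0.00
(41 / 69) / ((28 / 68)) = 697 / 483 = 1.44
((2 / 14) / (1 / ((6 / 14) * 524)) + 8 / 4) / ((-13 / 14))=-3340 / 91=-36.70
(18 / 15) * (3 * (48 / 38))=432 / 95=4.55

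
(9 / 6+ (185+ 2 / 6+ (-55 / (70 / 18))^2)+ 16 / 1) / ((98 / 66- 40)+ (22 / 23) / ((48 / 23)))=-306548 / 28959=-10.59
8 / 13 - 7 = -83 / 13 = -6.38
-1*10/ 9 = -10/ 9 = -1.11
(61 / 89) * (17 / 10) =1037 / 890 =1.17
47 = 47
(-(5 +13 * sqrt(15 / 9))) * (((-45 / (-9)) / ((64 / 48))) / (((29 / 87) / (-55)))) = 12375 / 4 +10725 * sqrt(15) / 4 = 13478.19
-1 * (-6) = 6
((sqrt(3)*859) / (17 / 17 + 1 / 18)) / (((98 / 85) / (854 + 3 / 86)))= 48264594345*sqrt(3) / 80066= 1044097.74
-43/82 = -0.52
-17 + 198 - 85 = 96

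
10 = 10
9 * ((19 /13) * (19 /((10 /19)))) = 61731 /130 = 474.85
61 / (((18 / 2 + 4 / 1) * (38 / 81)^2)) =400221 / 18772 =21.32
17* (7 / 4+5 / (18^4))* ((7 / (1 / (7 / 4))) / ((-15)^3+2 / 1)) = -153032929 / 1416336192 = -0.11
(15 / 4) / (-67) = -15 / 268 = -0.06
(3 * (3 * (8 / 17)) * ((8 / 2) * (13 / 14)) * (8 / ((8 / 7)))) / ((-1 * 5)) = -1872 / 85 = -22.02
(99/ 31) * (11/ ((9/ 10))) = 1210/ 31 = 39.03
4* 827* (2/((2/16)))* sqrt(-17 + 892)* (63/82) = 8336160* sqrt(35)/41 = 1202863.11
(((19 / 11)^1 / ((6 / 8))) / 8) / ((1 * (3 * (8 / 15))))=95 / 528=0.18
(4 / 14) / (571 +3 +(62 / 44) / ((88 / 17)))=3872 / 7782537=0.00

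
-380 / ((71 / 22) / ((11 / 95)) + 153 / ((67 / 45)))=-1232264 / 423617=-2.91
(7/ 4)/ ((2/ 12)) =21/ 2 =10.50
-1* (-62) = 62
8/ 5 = 1.60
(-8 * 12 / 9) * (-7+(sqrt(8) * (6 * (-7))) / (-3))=224 / 3-896 * sqrt(2) / 3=-347.71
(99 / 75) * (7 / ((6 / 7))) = 539 / 50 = 10.78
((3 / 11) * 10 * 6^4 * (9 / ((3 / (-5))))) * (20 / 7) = -151480.52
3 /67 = 0.04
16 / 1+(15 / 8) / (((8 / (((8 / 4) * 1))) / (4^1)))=143 / 8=17.88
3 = 3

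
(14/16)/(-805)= -0.00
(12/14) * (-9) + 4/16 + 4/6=-571/84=-6.80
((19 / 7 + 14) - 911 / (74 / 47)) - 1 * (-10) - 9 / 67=-19158689 / 34706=-552.03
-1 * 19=-19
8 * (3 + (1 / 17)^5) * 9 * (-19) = -4104.00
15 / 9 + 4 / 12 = 2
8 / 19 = 0.42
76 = 76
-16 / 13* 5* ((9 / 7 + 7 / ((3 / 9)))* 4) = -3840 / 7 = -548.57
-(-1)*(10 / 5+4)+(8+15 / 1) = 29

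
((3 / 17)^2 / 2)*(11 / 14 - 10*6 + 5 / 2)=-3573 / 4046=-0.88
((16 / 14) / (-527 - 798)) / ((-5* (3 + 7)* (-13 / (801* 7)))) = -3204 / 430625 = -0.01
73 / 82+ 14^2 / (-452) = 4231 / 9266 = 0.46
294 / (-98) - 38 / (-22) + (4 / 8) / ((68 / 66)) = -589 / 748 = -0.79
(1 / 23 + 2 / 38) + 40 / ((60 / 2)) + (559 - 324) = 309959 / 1311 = 236.43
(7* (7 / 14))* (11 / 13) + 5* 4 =597 / 26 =22.96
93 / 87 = 31 / 29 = 1.07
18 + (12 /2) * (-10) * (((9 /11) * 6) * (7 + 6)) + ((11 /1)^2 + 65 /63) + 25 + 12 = -2530877 /693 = -3652.06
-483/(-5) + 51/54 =8779/90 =97.54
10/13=0.77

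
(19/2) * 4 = 38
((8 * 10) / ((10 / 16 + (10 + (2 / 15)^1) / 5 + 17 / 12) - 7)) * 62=-1691.87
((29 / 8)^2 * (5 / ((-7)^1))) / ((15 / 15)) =-4205 / 448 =-9.39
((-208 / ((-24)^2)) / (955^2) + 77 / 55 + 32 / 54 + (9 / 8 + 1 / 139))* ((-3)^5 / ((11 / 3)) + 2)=-60494382760861 / 301209024600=-200.84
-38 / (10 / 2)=-7.60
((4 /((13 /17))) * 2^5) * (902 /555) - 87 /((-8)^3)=1005556729 /3694080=272.21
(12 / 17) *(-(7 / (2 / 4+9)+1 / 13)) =-2412 / 4199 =-0.57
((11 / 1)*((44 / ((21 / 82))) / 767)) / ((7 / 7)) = 2.46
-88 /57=-1.54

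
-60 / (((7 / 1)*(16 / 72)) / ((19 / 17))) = -5130 / 119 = -43.11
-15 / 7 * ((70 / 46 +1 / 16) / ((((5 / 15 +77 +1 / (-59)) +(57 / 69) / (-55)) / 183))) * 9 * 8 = -140213351025 / 242314268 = -578.64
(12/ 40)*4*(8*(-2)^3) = -384/ 5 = -76.80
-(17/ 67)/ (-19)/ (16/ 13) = 221/ 20368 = 0.01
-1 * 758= -758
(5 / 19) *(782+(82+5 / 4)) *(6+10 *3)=155745 / 19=8197.11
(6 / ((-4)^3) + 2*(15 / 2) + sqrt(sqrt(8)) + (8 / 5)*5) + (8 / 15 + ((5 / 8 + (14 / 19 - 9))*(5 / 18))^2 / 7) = 2^(3 / 4) + 233690591 / 9703680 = 25.76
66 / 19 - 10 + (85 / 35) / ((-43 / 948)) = -343528 / 5719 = -60.07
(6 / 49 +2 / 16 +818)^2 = 102882487009 / 153664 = 669528.89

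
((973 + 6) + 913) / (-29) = -1892 / 29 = -65.24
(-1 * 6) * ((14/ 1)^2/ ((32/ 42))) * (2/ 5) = -3087/ 5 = -617.40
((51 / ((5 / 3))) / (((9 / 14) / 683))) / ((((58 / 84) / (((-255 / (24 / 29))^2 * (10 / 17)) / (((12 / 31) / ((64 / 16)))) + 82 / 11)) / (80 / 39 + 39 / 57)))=54061864611319957 / 727320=74330232375.46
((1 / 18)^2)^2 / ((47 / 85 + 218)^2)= 7225 / 36227735026704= 0.00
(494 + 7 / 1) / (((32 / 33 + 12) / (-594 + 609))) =247995 / 428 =579.43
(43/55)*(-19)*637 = -9462.35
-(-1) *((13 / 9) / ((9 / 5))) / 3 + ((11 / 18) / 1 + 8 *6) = 23755 / 486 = 48.88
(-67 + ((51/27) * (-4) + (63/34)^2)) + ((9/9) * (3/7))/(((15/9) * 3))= -25867213/364140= -71.04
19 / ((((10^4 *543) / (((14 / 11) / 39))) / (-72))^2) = 931 / 261691284765625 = 0.00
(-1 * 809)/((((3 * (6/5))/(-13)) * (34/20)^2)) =1010.86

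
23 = 23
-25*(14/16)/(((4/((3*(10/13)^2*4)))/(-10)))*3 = 196875/169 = 1164.94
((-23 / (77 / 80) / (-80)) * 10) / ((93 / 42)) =460 / 341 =1.35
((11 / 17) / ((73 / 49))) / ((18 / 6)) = 539 / 3723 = 0.14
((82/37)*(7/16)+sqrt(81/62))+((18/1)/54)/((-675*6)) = 1743377/1798200+9*sqrt(62)/62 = 2.11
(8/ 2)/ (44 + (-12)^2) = 1/ 47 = 0.02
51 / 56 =0.91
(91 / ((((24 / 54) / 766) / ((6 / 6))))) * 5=1568385 / 2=784192.50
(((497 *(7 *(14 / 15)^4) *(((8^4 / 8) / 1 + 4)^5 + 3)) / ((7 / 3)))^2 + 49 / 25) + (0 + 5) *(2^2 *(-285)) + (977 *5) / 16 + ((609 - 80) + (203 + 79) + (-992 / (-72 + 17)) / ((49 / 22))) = 42492044968356443649164726087050346563967989 / 24806250000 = 1712957217167304354715635000000000.00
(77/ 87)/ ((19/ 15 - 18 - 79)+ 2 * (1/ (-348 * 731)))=-562870/ 60883533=-0.01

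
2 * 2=4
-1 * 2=-2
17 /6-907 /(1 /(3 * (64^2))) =-66871279 /6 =-11145213.17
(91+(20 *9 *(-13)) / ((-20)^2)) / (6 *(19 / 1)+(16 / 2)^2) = 1703 / 3560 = 0.48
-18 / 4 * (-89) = 801 / 2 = 400.50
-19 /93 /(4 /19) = -361 /372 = -0.97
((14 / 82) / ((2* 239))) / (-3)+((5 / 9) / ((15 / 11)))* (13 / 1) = 2802451 / 529146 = 5.30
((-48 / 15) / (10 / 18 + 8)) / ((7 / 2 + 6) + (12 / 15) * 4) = -288 / 9779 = -0.03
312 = 312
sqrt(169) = 13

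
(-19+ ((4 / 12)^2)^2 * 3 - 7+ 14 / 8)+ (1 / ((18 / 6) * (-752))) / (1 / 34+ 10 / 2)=-4670407 / 192888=-24.21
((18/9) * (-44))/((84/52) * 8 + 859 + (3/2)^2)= -4576/45457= -0.10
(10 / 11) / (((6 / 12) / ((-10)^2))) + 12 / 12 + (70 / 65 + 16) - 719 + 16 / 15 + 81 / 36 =-4425463 / 8580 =-515.79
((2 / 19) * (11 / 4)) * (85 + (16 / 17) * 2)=16247 / 646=25.15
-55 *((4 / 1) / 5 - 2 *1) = 66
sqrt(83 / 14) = sqrt(1162) / 14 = 2.43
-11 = -11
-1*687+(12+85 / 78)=-52565 / 78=-673.91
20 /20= 1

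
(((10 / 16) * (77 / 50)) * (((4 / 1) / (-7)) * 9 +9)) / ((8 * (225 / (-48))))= -0.10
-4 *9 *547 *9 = -177228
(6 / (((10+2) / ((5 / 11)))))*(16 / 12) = 10 / 33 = 0.30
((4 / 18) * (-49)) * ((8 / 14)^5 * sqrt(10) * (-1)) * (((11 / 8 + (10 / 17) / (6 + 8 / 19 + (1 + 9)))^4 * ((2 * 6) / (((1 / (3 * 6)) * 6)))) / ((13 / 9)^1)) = 18282637843694 * sqrt(10) / 279096863877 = 207.15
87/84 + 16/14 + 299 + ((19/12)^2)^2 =44628919/145152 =307.46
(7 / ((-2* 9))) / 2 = -7 / 36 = -0.19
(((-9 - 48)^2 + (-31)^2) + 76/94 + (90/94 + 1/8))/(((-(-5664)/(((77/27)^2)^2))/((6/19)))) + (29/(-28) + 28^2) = 798.50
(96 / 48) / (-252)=-0.01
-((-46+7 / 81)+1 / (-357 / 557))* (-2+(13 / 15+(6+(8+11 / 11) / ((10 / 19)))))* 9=30155840 / 3213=9385.57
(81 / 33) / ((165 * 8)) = 9 / 4840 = 0.00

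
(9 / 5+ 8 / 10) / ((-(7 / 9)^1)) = -3.34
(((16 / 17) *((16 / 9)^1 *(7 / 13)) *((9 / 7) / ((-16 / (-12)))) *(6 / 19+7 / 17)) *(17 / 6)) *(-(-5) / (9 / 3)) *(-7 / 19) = -263200 / 239343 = -1.10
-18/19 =-0.95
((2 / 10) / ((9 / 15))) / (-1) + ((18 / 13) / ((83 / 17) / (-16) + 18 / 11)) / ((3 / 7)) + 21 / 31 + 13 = 10849213 / 687921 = 15.77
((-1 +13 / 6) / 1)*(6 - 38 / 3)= -70 / 9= -7.78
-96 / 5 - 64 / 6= -448 / 15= -29.87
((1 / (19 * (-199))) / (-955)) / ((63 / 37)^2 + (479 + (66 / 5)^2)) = 6845 / 16217334846244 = 0.00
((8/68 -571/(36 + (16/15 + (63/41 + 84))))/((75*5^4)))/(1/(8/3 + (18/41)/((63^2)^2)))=-65504621513054/253642445347921875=-0.00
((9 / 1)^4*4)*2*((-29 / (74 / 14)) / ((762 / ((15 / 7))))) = -3805380 / 4699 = -809.83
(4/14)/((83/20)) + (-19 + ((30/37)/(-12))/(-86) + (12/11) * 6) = -503723193/40672324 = -12.38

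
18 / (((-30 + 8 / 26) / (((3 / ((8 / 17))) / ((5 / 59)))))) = -45.60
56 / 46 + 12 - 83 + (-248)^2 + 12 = 1413263 / 23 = 61446.22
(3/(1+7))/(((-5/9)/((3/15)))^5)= -177147/78125000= -0.00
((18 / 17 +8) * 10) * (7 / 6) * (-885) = -1590050 / 17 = -93532.35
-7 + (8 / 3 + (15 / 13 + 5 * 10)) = 1826 / 39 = 46.82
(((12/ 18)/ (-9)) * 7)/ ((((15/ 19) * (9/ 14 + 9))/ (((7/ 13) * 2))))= -52136/ 710775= -0.07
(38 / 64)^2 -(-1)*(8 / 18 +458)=4228273 / 9216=458.80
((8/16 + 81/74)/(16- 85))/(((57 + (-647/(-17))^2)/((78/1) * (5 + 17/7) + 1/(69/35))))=-4776138559/536499179118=-0.01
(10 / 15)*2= 4 / 3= 1.33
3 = 3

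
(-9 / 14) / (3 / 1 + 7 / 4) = -18 / 133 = -0.14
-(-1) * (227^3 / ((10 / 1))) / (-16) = -11697083 / 160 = -73106.77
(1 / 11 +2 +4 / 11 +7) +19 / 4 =625 / 44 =14.20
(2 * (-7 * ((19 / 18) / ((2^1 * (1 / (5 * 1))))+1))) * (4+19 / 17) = -26593 / 102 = -260.72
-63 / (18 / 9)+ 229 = 395 / 2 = 197.50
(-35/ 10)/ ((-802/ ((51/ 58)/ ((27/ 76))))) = 2261/ 209322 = 0.01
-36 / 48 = -3 / 4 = -0.75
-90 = -90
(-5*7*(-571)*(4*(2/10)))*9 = 143892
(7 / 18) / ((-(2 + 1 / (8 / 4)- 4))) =7 / 27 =0.26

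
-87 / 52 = -1.67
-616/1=-616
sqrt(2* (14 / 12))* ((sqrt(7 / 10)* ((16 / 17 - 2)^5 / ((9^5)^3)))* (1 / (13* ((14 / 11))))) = -88* sqrt(30) / 965393371653878115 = -0.00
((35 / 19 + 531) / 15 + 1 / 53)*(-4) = -2147428 / 15105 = -142.17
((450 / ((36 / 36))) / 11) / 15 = 2.73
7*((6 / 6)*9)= 63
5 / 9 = 0.56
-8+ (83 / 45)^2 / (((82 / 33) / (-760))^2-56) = -638853024712 / 79254791271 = -8.06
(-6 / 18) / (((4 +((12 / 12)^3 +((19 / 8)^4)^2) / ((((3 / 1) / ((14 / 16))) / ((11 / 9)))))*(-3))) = 402653184 / 1323521714413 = 0.00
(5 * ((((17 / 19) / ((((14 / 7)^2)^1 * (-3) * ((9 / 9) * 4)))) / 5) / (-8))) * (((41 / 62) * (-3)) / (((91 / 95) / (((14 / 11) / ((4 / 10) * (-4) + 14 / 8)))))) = -17425 / 425568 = -0.04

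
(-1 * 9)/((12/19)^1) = -57/4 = -14.25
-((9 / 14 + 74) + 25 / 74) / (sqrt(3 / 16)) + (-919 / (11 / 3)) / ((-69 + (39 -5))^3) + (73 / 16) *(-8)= -77680 *sqrt(3) / 777 -34423111 / 943250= -209.65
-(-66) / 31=66 / 31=2.13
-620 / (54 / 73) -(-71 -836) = 1859 / 27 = 68.85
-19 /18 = -1.06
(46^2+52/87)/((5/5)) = 184144/87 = 2116.60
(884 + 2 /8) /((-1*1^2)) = -3537 /4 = -884.25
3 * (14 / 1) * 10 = 420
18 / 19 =0.95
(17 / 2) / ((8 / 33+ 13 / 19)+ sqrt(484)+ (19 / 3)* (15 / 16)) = 85272 / 289565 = 0.29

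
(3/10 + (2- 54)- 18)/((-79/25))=22.06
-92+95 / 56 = -5057 / 56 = -90.30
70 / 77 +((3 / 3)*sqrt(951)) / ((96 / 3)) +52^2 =sqrt(951) / 32 +29754 / 11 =2705.87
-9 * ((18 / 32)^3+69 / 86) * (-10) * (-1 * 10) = -38848275 / 44032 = -882.27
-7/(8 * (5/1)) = -7/40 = -0.18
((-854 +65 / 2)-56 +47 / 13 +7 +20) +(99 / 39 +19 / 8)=-87565 / 104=-841.97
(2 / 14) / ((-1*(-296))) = 1 / 2072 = 0.00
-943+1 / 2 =-1885 / 2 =-942.50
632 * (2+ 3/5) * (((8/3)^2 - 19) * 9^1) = -879112/5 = -175822.40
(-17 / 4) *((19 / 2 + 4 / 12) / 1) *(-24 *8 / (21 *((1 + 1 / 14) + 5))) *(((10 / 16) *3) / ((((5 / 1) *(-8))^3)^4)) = 59 / 8388608000000000000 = 0.00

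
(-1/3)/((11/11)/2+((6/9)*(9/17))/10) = -170/273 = -0.62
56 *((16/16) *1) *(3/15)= 56/5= 11.20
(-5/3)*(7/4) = -35/12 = -2.92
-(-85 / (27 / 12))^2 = -115600 / 81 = -1427.16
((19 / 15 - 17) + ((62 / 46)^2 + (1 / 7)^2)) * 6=-83.38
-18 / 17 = -1.06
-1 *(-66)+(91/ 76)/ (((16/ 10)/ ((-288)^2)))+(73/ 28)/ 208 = 62137.59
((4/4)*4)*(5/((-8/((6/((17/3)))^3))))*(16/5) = -46656/4913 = -9.50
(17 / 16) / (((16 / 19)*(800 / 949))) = 306527 / 204800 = 1.50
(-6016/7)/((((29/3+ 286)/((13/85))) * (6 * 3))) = -39104/1583295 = -0.02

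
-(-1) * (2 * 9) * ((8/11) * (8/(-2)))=-52.36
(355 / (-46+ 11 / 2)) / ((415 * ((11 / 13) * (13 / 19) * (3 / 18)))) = -0.22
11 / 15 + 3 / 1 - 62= -874 / 15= -58.27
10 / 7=1.43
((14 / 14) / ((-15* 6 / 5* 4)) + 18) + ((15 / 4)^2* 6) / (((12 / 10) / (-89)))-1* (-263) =-860663 / 144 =-5976.83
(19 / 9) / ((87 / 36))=76 / 87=0.87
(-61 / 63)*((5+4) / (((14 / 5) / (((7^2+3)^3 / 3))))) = -21442720 / 147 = -145868.84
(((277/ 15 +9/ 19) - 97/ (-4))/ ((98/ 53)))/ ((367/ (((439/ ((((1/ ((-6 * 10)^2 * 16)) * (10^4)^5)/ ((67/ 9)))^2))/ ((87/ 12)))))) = 5142586185431/ 72572995605468750000000000000000000000000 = 0.00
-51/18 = -17/6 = -2.83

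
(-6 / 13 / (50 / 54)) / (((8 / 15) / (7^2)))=-11907 / 260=-45.80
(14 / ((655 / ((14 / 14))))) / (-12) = -7 / 3930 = -0.00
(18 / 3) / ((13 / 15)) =6.92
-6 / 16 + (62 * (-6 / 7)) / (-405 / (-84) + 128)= -23061 / 29752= -0.78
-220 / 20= -11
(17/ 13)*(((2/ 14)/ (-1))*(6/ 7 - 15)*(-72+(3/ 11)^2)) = -1331559/ 7007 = -190.03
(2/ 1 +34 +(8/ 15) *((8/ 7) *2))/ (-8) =-977/ 210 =-4.65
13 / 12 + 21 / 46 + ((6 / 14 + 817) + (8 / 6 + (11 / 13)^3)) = 3484427623 / 4244604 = 820.91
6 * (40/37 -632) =-140064/37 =-3785.51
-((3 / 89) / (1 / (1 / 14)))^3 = -27 / 1934434936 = -0.00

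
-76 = -76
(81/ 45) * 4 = 36/ 5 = 7.20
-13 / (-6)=13 / 6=2.17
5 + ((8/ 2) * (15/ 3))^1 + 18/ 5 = 143/ 5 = 28.60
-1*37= -37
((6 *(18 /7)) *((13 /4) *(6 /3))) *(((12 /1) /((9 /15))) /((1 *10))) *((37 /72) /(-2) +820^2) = 3776196957 /28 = 134864177.04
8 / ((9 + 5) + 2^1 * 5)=1 / 3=0.33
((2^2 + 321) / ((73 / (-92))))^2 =894010000 / 5329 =167763.18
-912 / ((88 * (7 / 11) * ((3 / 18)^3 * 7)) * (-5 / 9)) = 904.56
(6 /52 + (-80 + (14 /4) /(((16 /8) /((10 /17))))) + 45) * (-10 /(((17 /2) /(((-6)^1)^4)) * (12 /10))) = 161611200 /3757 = 43016.02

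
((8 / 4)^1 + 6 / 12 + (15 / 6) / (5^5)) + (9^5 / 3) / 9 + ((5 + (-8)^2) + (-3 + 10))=1415938 / 625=2265.50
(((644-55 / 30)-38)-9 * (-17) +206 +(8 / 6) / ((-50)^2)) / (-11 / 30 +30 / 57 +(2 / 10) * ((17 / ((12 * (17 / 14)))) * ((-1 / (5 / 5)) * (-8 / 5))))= 68625663 / 37975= 1807.13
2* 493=986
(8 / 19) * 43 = 344 / 19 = 18.11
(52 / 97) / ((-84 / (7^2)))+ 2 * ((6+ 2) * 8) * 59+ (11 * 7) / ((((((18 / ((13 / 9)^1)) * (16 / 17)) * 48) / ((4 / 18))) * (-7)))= 410113655777 / 54307584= 7551.68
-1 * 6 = -6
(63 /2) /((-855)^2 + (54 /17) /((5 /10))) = 119 /2761674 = 0.00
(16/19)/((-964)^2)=1/1103539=0.00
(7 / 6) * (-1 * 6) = -7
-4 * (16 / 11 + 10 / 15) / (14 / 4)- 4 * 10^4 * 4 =-5280080 / 33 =-160002.42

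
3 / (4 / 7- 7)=-7 / 15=-0.47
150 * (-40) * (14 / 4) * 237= -4977000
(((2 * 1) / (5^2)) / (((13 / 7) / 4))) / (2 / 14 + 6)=392 / 13975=0.03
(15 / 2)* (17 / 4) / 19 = 255 / 152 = 1.68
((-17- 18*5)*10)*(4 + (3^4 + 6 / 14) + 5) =-677310 / 7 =-96758.57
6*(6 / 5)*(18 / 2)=324 / 5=64.80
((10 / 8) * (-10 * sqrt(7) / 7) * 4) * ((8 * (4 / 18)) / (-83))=800 * sqrt(7) / 5229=0.40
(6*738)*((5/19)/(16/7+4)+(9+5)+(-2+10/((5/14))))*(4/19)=37327.45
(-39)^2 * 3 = 4563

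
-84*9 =-756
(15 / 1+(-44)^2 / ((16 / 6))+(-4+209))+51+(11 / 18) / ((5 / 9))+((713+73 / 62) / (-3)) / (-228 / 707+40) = 25882265851 / 26088360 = 992.10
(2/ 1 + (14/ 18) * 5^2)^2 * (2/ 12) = 37249/ 486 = 76.64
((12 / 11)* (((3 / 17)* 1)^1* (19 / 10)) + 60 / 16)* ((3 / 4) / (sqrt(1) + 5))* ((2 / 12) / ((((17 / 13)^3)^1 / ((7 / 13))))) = 6069973 / 293993920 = 0.02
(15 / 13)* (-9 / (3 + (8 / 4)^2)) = -1.48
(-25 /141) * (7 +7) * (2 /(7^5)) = -100 /338541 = -0.00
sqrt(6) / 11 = 0.22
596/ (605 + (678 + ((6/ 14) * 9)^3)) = 51107/ 114938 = 0.44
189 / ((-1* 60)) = -63 / 20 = -3.15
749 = 749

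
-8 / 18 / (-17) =4 / 153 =0.03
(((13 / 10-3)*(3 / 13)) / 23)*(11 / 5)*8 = -2244 / 7475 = -0.30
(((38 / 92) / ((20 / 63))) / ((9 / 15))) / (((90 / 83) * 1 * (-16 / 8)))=-11039 / 11040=-1.00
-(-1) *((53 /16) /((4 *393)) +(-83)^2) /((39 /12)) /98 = 173272181 /8010912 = 21.63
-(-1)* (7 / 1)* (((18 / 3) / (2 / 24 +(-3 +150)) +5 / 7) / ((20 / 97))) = 904913 / 35300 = 25.63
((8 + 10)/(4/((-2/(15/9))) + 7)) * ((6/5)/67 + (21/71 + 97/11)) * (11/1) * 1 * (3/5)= 295.87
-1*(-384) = 384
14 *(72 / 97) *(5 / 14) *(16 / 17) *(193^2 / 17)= 214554240 / 28033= 7653.63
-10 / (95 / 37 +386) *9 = -3330 / 14377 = -0.23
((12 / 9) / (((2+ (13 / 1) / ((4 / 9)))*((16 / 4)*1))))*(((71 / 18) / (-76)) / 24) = -71 / 3078000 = -0.00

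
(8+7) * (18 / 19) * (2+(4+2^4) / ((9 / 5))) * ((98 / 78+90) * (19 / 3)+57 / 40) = 107948.06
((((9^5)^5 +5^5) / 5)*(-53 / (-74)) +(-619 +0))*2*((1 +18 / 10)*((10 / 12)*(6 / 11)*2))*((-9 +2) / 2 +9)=532680306867354620866637088 / 185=2879353010093808761441282.00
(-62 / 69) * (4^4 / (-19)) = 12.11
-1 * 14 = -14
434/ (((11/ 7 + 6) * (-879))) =-3038/ 46587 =-0.07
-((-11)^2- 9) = -112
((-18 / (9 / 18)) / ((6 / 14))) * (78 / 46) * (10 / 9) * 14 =-2215.65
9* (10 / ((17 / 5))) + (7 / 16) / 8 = 57719 / 2176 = 26.53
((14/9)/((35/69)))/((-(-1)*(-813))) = -46/12195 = -0.00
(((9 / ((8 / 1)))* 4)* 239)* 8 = 8604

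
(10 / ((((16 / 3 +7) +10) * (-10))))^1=-3 / 67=-0.04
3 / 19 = 0.16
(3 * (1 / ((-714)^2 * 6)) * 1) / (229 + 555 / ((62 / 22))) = 31 / 13462692768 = 0.00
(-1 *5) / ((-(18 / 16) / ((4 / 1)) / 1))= 160 / 9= 17.78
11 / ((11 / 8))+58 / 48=221 / 24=9.21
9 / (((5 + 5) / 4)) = 18 / 5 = 3.60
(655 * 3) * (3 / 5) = 1179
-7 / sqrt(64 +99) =-7*sqrt(163) / 163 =-0.55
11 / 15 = 0.73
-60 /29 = -2.07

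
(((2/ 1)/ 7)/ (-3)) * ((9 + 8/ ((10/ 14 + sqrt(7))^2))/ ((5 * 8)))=-263593/ 10618020 + 49 * sqrt(7)/ 75843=-0.02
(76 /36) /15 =19 /135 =0.14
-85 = -85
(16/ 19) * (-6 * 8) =-768/ 19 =-40.42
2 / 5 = 0.40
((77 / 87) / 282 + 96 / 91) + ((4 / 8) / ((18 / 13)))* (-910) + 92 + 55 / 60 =-116410607 / 496132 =-234.64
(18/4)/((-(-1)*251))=9/502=0.02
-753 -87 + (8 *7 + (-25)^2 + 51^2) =2442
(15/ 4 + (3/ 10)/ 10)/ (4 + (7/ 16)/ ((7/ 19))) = 1512/ 2075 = 0.73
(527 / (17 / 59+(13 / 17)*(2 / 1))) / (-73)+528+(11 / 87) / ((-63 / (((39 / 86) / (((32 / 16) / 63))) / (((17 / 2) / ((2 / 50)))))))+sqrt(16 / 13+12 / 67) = 2*sqrt(267397) / 871+73917852973153 / 141057086050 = 525.22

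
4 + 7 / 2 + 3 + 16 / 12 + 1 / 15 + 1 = 129 / 10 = 12.90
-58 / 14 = -4.14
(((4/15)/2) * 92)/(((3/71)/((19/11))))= 248216/495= 501.45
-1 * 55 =-55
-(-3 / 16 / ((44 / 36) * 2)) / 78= 9 / 9152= 0.00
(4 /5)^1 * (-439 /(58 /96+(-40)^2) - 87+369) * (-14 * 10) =-2424207072 /76829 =-31553.28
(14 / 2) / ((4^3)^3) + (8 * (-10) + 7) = -19136505 / 262144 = -73.00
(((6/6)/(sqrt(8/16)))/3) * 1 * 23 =23 * sqrt(2)/3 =10.84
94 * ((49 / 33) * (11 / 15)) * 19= 87514 / 45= 1944.76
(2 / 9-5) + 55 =452 / 9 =50.22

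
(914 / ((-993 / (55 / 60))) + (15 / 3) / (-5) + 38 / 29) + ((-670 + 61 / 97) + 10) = -11059903555 / 16759854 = -659.90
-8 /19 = -0.42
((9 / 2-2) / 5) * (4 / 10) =1 / 5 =0.20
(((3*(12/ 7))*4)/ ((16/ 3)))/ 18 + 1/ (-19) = 43/ 266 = 0.16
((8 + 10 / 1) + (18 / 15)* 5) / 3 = 8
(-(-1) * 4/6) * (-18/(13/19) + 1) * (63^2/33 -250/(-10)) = -1051484/429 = -2451.01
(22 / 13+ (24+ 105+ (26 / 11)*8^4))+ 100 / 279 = 391489523 / 39897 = 9812.51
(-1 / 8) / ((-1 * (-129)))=-1 / 1032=-0.00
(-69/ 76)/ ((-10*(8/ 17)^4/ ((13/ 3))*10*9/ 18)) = 1.60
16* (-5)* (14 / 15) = -224 / 3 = -74.67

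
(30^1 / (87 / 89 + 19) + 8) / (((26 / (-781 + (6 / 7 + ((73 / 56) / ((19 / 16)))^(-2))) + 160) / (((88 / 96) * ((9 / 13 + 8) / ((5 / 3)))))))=1220925885298713 / 4299522272383520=0.28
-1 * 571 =-571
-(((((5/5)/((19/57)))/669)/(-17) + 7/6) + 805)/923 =-18337061/20994558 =-0.87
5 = 5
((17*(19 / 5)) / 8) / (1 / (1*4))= 323 / 10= 32.30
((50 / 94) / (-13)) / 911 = -25 / 556621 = -0.00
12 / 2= 6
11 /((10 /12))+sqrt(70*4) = 66 /5+2*sqrt(70) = 29.93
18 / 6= 3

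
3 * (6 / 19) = 18 / 19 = 0.95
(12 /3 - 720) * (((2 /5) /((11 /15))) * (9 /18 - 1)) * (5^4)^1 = 1342500 /11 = 122045.45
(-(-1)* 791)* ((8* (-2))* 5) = -63280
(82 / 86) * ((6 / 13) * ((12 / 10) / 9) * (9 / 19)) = 1476 / 53105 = 0.03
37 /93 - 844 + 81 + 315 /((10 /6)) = -53345 /93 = -573.60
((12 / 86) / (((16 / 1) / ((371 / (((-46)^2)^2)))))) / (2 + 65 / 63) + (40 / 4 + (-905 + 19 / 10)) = -1313691016726077 / 1470933845120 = -893.10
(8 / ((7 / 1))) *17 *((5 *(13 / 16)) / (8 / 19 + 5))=20995 / 1442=14.56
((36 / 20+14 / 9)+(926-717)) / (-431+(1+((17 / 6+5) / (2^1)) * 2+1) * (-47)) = -0.24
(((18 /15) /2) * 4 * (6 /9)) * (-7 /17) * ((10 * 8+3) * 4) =-18592 /85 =-218.73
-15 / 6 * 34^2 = -2890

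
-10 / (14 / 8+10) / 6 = -0.14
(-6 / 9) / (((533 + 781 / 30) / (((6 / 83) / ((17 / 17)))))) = -120 / 1391993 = -0.00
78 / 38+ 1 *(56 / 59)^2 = 2.95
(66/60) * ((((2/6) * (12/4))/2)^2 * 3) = 33/40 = 0.82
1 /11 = 0.09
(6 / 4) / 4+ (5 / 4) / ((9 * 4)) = 59 / 144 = 0.41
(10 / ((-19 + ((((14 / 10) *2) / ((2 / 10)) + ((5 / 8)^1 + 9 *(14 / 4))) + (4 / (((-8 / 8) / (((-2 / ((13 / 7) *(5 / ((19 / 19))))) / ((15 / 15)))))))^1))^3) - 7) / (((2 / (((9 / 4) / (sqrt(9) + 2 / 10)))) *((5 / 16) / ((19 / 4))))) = -409902837500141 / 10958851876896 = -37.40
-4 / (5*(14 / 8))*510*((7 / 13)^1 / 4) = -408 / 13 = -31.38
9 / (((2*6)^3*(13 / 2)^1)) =1 / 1248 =0.00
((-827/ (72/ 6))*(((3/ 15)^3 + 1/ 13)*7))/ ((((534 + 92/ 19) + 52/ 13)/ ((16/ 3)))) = -10119172/ 25140375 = -0.40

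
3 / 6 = 0.50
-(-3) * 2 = 6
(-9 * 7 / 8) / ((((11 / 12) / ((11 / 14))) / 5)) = -135 / 4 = -33.75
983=983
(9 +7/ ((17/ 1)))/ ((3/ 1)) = 160/ 51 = 3.14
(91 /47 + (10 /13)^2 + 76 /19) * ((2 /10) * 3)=3.92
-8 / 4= -2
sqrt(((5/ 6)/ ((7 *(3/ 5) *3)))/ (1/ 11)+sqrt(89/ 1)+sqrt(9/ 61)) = sqrt(2905308 *sqrt(61)+42977550+59074596 *sqrt(89))/ 7686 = 3.25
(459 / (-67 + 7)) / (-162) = 17 / 360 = 0.05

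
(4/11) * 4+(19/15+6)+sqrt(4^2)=2099/165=12.72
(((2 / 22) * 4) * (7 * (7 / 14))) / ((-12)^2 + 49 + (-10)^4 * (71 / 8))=14 / 978373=0.00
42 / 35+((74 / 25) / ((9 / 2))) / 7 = 2038 / 1575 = 1.29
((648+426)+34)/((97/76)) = 84208/97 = 868.12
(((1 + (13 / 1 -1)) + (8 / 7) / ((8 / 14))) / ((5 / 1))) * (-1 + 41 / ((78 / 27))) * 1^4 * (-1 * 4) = -2058 / 13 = -158.31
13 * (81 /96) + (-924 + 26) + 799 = -2817 /32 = -88.03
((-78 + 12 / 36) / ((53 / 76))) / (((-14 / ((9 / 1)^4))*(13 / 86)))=1665278028 / 4823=345278.46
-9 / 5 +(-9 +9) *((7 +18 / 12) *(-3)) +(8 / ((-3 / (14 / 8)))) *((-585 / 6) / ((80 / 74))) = 16763 / 40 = 419.08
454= 454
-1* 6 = -6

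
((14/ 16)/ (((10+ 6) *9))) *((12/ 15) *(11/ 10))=0.01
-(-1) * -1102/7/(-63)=1102/441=2.50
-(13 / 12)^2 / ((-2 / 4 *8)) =0.29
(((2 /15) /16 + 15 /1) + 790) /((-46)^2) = 96601 /253920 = 0.38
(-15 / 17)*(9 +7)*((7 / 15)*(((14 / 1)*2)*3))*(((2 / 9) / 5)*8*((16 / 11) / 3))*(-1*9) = 802816 / 935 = 858.63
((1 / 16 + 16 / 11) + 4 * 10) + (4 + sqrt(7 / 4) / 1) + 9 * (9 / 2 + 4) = sqrt(7) / 2 + 21475 / 176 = 123.34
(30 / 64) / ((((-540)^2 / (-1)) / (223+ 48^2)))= -2527 / 622080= -0.00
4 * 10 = 40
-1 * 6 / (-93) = 2 / 31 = 0.06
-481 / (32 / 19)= -9139 / 32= -285.59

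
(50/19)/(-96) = -25/912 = -0.03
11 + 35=46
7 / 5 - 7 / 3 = -0.93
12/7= 1.71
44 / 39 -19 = -697 / 39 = -17.87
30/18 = 5/3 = 1.67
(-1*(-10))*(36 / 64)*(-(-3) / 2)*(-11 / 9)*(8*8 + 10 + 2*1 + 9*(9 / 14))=-188925 / 224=-843.42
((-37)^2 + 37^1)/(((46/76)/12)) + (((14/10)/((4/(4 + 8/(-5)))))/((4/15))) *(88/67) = 214812438/7705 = 27879.62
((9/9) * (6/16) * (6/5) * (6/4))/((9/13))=39/40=0.98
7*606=4242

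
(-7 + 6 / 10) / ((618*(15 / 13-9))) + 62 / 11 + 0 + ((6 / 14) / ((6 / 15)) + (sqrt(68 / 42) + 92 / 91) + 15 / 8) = sqrt(714) / 21 + 6054416297 / 630990360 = 10.87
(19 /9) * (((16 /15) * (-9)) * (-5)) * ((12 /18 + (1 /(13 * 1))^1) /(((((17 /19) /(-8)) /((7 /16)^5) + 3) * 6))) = -1407619864 /445848975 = -3.16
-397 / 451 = -0.88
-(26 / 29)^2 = -676 / 841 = -0.80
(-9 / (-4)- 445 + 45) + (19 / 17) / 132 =-223133 / 561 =-397.74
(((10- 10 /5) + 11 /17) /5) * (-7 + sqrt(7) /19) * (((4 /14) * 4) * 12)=-14112 /85 + 2016 * sqrt(7) /1615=-162.72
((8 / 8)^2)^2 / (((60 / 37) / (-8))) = -74 / 15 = -4.93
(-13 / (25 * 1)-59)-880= -23488 / 25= -939.52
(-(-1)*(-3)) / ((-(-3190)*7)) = -3 / 22330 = -0.00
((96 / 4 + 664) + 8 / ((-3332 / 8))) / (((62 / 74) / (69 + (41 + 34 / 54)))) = 63337112672 / 697221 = 90842.23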